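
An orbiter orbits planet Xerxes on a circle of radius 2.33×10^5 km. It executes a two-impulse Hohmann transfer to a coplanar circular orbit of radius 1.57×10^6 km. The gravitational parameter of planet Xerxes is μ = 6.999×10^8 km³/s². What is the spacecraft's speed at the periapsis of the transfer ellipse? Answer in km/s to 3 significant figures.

v = 72.3 km/s

Semi-major axis of the transfer orbit: a_t = (2.330×10^5 + 1.570×10^6)/2 = 9.015×10^5 km.
At periapsis, r = 2.330×10^5 km.
From the vis-viva equation, v = √[μ(2/r − 1/a_t)] = 72.33 km/s.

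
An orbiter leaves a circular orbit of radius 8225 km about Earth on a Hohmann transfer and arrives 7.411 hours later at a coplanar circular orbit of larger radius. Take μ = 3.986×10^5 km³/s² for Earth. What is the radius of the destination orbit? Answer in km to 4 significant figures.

r₂ = 53040 km

Transfer time t = 7.411 hours = 26679.6 s, and t = π√(a_t³/μ).
So a_t = (μ t²/π²)^(1/3) = (3.986×10^5 × (26679.6)² / π²)^(1/3) = 30634 km.
Since a_t = (r₁ + r₂)/2, r₂ = 2a_t − r₁ = 2×30634 − 8225 = 53043 km.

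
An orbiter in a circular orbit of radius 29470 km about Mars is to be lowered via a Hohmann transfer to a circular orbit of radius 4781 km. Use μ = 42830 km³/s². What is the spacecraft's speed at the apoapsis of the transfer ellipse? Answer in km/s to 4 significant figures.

Semi-major axis of the transfer orbit: a_t = (29470 + 4781)/2 = 17125.5 km.
The apoapsis of the transfer ellipse is at r = 29470 km.
Applying v² = μ(2/r − 1/a_t): v = 0.6370 km/s.

v = 0.6370 km/s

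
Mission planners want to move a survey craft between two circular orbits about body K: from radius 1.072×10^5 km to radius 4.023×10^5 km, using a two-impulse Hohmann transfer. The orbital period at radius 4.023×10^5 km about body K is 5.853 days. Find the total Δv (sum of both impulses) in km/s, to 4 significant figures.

From Kepler's third law T² = 4π²r³/μ at r = 4.023×10^5 km, T = 5.853 days = 5.853 × 86400 s = 5.056992×10^5 s: μ = 4π²r³/T² = 1.00514×10^7 km³/s².
Semi-major axis of the transfer orbit: a_t = (1.072×10^5 + 4.023×10^5)/2 = 2.5475×10^5 km.
Circular speed at r₁: v₁ = √(μ/r₁) = √(1.00514×10^7/1.072×10^5) = 9.6831 km/s.
Transfer-orbit speed at r₁ (vis-viva equation): v_p = √[μ(2/r₁ − 1/a_t)] = 12.168 km/s.
First burn Δv₁ = |v_p − v₁| = 2.485 km/s.
Circular speed at r₂: v₂ = √(μ/r₂) = 4.998 km/s.
Transfer-orbit speed at r₂: v_a = √[μ(2/r₂ − 1/a_t)] = 3.242 km/s.
Second burn Δv₂ = |v₂ − v_a| = 1.756 km/s.
Total Δv = Δv₁ + Δv₂ = 4.241 km/s.

Δv = 4.241 km/s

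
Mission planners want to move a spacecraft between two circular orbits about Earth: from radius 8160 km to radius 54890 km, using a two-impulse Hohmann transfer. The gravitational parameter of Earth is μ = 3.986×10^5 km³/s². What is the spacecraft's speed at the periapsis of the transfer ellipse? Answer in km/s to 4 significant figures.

v = 9.222 km/s

Semi-major axis of the transfer orbit: a_t = (8160 + 54890)/2 = 31525 km.
At periapsis, r = 8160 km.
From the vis-viva equation, v = √[μ(2/r − 1/a_t)] = 9.222 km/s.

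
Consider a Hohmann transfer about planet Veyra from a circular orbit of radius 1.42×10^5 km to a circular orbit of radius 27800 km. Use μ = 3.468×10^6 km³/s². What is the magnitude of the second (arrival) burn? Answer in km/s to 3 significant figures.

Δv₂ = 3.28 km/s

Semi-major axis of the transfer orbit: a_t = (1.420×10^5 + 27800)/2 = 84900 km.
On the circular orbit at r = 27800 km, v_c = √(μ/r) = 11.169 km/s.
Transfer-orbit speed at the same r (vis-viva, a = a_t): v_t = √[μ(2/r − 1/a_t)] = 14.445 km/s.
Δv₂ = |v_t − v_c| = |14.445 − 11.169| = 3.276 km/s.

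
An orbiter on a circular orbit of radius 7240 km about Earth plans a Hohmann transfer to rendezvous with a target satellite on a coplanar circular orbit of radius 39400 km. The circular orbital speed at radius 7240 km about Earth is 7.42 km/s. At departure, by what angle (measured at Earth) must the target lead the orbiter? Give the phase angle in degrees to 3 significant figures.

From the circular-orbit relation v² = μ/r at r = 7240 km: μ = v²r = (7.42)² × 7240 = 3.98608×10^5 km³/s².
Transfer-ellipse semi-major axis a_t = (r₁ + r₂)/2 = (7240 + 39400)/2 = 23320 km.
Transfer time t = π√(a_t³/μ) = 17720 s.
Target angular speed ω₂ = √(μ/r₂³) = 8.073×10^-5 rad/s.
Angle swept by the target during transfer: ω₂·t = 1.4305 rad = 81.96°.
Arrival is 180° from departure on the ellipse, so φ = 180° − 81.96° = 98.0°.

φ = 98.0°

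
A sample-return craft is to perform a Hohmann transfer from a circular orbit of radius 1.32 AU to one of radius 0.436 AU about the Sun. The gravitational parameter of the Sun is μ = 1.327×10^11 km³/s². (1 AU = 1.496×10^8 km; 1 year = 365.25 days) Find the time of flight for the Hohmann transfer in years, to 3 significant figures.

In km: r₁ = 1.32 × 1.496×10^8 = 1.97472×10^8 km; r₂ = 0.436 × 1.496×10^8 = 6.52256×10^7 km.
Semi-major axis of the transfer orbit: a_t = (1.97472×10^8 + 6.52256×10^7)/2 = 1.313488×10^8 km.
Half the transfer-orbit period gives t = π√(a_t³/μ) = 1.298×10^7 s.
Converting: 1.298×10^7 s ÷ 3.15576×10^7 s/year (365.25 × 86400) = 0.411 years.

t = 0.411 years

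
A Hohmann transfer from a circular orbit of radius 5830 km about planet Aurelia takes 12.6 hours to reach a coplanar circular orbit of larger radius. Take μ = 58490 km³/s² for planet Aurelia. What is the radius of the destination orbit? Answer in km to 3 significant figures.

Transfer time t = 12.6 hours = 45360 s, and t = π√(a_t³/μ).
So a_t = (μ t²/π²)^(1/3) = (58490 × (45360)² / π²)^(1/3) = 23017 km.
Since a_t = (r₁ + r₂)/2, r₂ = 2a_t − r₁ = 2×23017 − 5830 = 40204 km.

r₂ = 40200 km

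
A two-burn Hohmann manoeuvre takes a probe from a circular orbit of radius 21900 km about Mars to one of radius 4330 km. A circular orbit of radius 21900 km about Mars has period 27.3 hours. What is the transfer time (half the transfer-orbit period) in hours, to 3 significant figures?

From Kepler's third law T² = 4π²r³/μ at r = 21900 km, T = 27.3 hours = 27.3 × 3600 s = 98280 s: μ = 4π²r³/T² = 42930.1 km³/s².
The Hohmann ellipse has a_t = (r₁ + r₂)/2 = 13115 km.
By Kepler's third law the transfer-orbit period is T = 2π√(a_t³/μ), so t = T/2 = 22773 s.
Converting: 22773 s ÷ 3600 s/hour = 6.33 hours.

t = 6.33 hours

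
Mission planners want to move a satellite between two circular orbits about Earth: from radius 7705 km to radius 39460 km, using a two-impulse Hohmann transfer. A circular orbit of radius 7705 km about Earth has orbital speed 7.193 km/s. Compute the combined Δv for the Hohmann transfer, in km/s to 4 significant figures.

From the circular-orbit relation v² = μ/r at r = 7705 km: μ = v²r = (7.193)² × 7705 = 3.98651×10^5 km³/s².
Semi-major axis of the transfer orbit: a_t = (7705 + 39460)/2 = 23582.5 km.
Circular speed at r₁: v₁ = √(μ/r₁) = √(3.98651×10^5/7705) = 7.1930 km/s.
On the transfer ellipse at r₁, vis-viva equation gives v_p = √[μ(2/r₁ − 1/a_t)] = 9.3045 km/s.
First burn Δv₁ = |v_p − v₁| = 2.1115 km/s.
Circular speed at r₂: v₂ = √(μ/r₂) = 3.1785 km/s.
Transfer-orbit speed at r₂: v_a = √[μ(2/r₂ − 1/a_t)] = 1.8168 km/s.
Second burn Δv₂ = |v₂ − v_a| = 1.3617 km/s.
Δv = Δv₁ + Δv₂ = 2.1115 + 1.3617 = 3.473 km/s.

Δv = 3.473 km/s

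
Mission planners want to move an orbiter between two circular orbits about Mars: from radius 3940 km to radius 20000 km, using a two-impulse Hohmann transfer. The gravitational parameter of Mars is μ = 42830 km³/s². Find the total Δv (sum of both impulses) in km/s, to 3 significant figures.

Δv = 1.59 km/s

The Hohmann ellipse has a_t = (r₁ + r₂)/2 = 11970 km.
Circular speed at r₁: v₁ = √(μ/r₁) = √(42830/3940) = 3.29705 km/s.
On the transfer ellipse at r₁, v² = μ(2/r − 1/a) gives v_p = √[μ(2/r₁ − 1/a_t)] = 4.26181 km/s.
First burn Δv₁ = |v_p − v₁| = 0.9648 km/s.
At r₂, v₂ = √(μ/r₂) = 1.4634 km/s.
Transfer-orbit speed at r₂: v_a = √[μ(2/r₂ − 1/a_t)] = 0.83958 km/s.
Second burn Δv₂ = |v₂ − v_a| = 0.6238 km/s.
Δv = Δv₁ + Δv₂ = 0.9648 + 0.6238 = 1.589 km/s.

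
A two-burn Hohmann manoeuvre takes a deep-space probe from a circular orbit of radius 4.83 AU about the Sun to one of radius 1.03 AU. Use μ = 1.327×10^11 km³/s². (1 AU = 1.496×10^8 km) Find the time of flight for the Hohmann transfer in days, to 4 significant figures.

t = 916.0 days

In km: r₁ = 4.83 × 1.496×10^8 = 7.22568×10^8 km; r₂ = 1.03 × 1.496×10^8 = 1.54088×10^8 km.
The Hohmann ellipse has a_t = (r₁ + r₂)/2 = 4.38328×10^8 km.
Half the transfer-orbit period gives t = π√(a_t³/μ) = 7.914×10^7 s.
Converting: 7.914×10^7 s ÷ 86400 s/day = 916.0 days.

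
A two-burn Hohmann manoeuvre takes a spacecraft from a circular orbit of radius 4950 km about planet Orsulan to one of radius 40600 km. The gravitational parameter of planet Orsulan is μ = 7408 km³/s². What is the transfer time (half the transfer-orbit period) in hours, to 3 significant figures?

Transfer-ellipse semi-major axis a_t = (r₁ + r₂)/2 = (4950 + 40600)/2 = 22775 km.
Half the transfer-orbit period gives t = π√(a_t³/μ) = 1.2545×10^5 s.
Converting: 1.2545×10^5 s ÷ 3600 s/hour = 34.8 hours.

t = 34.8 hours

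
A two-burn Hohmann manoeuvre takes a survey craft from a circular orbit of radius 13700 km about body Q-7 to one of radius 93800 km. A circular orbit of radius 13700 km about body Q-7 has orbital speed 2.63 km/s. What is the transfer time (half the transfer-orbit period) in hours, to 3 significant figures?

t = 35.3 hours

From the circular-orbit relation v² = μ/r at r = 13700 km: μ = v²r = (2.63)² × 13700 = 94761.5 km³/s².
Semi-major axis of the transfer orbit: a_t = (13700 + 93800)/2 = 53750 km.
Transfer time t = π√(a_t³/μ) = π√((53750)³ / 94761.5) = 1.272×10^5 s.
Converting: 1.272×10^5 s ÷ 3600 s/hour = 35.3 hours.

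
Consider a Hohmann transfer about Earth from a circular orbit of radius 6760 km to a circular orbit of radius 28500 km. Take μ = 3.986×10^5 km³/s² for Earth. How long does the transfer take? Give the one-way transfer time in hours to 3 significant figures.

Semi-major axis of the transfer orbit: a_t = (6760 + 28500)/2 = 17630 km.
Transfer time t = π√(a_t³/μ) = π√((17630)³ / 3.986×10^5) = 11650 s.
Converting: 11650 s ÷ 3600 s/hour = 3.24 hours.

t = 3.24 hours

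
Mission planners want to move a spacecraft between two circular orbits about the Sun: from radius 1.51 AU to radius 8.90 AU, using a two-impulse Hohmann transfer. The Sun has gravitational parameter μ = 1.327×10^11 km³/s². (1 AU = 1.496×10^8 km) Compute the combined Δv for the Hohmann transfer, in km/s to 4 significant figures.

In km: r₁ = 1.51 × 1.496×10^8 = 2.25896×10^8 km; r₂ = 8.90 × 1.496×10^8 = 1.33144×10^9 km.
Transfer-ellipse semi-major axis a_t = (r₁ + r₂)/2 = (2.25896×10^8 + 1.33144×10^9)/2 = 7.78668×10^8 km.
At r₁ the circular-orbit speed is v₁ = √(μ/r₁) = 24.237 km/s.
Transfer-orbit speed at r₁ (v² = μ(2/r − 1/a)): v_p = √[μ(2/r₁ − 1/a_t)] = 31.693 km/s.
First burn Δv₁ = |v_p − v₁| = 7.456 km/s.
At r₂, v₂ = √(μ/r₂) = 9.983 km/s.
Transfer-orbit speed at r₂: v_a = √[μ(2/r₂ − 1/a_t)] = 5.377 km/s.
Second burn Δv₂ = |v₂ − v_a| = 4.606 km/s.
Total Δv = Δv₁ + Δv₂ = 12.06 km/s.

Δv = 12.06 km/s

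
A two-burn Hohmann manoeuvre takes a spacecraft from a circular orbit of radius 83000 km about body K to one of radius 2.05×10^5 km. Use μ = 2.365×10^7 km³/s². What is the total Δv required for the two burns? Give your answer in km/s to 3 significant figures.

Semi-major axis of the transfer orbit: a_t = (83000 + 2.050×10^5)/2 = 1.440×10^5 km.
At r₁ the circular-orbit speed is v₁ = √(μ/r₁) = 16.8802 km/s.
On the transfer ellipse at r₁, vis-viva gives v_p = √[μ(2/r₁ − 1/a_t)] = 20.1406 km/s.
First burn Δv₁ = |v_p − v₁| = 3.2604 km/s.
At r₂, v₂ = √(μ/r₂) = 10.74085 km/s.
Transfer-orbit speed at r₂: v_a = √[μ(2/r₂ − 1/a_t)] = 8.154483 km/s.
Second burn Δv₂ = |v₂ − v_a| = 2.5864 km/s.
Total Δv = Δv₁ + Δv₂ = 5.847 km/s.

Δv = 5.85 km/s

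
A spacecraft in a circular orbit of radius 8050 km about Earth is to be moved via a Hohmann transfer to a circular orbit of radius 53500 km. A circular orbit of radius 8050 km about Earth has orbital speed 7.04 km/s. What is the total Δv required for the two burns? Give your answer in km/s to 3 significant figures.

Δv = 3.58 km/s

From the circular-orbit relation v² = μ/r at r = 8050 km: μ = v²r = (7.04)² × 8050 = 3.98971×10^5 km³/s².
Transfer-ellipse semi-major axis a_t = (r₁ + r₂)/2 = (8050 + 53500)/2 = 30775 km.
At r₁ the circular-orbit speed is v₁ = √(μ/r₁) = 7.040 km/s.
On the transfer ellipse at r₁, vis-viva equation gives v_p = √[μ(2/r₁ − 1/a_t)] = 9.282 km/s.
First burn Δv₁ = |v_p − v₁| = 2.242 km/s.
At r₂, v₂ = √(μ/r₂) = 2.731 km/s.
Transfer-orbit speed at r₂: v_a = √[μ(2/r₂ − 1/a_t)] = 1.397 km/s.
Second burn Δv₂ = |v₂ − v_a| = 1.334 km/s.
Total Δv = Δv₁ + Δv₂ = 3.576 km/s.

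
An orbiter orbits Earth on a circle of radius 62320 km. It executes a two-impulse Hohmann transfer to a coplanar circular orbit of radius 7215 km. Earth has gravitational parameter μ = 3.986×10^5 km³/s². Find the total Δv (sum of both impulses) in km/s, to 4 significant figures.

Transfer-ellipse semi-major axis a_t = (r₁ + r₂)/2 = (62320 + 7215)/2 = 34767.5 km.
At r₁ the circular-orbit speed is v₁ = √(μ/r₁) = 2.529 km/s.
Transfer-orbit speed at r₁ (vis-viva equation): v_a = √[μ(2/r₁ − 1/a_t)] = 1.152 km/s.
First burn Δv₁ = |v_a − v₁| = 1.377 km/s.
At r₂, v₂ = √(μ/r₂) = 7.433 km/s.
Transfer-orbit speed at r₂: v_p = √[μ(2/r₂ − 1/a_t)] = 9.951 km/s.
Second burn Δv₂ = |v₂ − v_p| = 2.518 km/s.
Total Δv = Δv₁ + Δv₂ = 3.895 km/s.

Δv = 3.895 km/s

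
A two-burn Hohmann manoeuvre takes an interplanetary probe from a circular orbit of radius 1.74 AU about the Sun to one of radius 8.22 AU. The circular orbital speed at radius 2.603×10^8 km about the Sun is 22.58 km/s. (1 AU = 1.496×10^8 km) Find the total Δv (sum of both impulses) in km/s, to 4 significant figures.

From the circular-orbit relation v² = μ/r at r = 2.603×10^8 km: μ = v²r = (22.58)² × 2.603×10^8 = 1.32716×10^11 km³/s².
In km: r₁ = 1.74 × 1.496×10^8 = 2.60304×10^8 km; r₂ = 8.22 × 1.496×10^8 = 1.229712×10^9 km.
Transfer-ellipse semi-major axis a_t = (r₁ + r₂)/2 = (2.60304×10^8 + 1.229712×10^9)/2 = 7.45008×10^8 km.
At r₁ the circular-orbit speed is v₁ = √(μ/r₁) = 22.58 km/s.
On the transfer ellipse at r₁, v² = μ(2/r − 1/a) gives v_p = √[μ(2/r₁ − 1/a_t)] = 29.01 km/s.
First burn Δv₁ = |v_p − v₁| = 6.430 km/s.
Circular speed at r₂: v₂ = √(μ/r₂) = 10.389 km/s.
Transfer-orbit speed at r₂: v_a = √[μ(2/r₂ − 1/a_t)] = 6.1407 km/s.
Second burn Δv₂ = |v₂ − v_a| = 4.248 km/s.
Δv = Δv₁ + Δv₂ = 6.430 + 4.248 = 10.68 km/s.

Δv = 10.68 km/s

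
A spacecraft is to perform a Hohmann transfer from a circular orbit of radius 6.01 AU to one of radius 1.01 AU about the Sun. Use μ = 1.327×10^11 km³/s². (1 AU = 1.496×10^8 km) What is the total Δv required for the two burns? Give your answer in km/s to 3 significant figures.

Δv = 14.8 km/s

In km: r₁ = 6.01 × 1.496×10^8 = 8.99096×10^8 km; r₂ = 1.01 × 1.496×10^8 = 1.51096×10^8 km.
Transfer-ellipse semi-major axis a_t = (r₁ + r₂)/2 = (8.99096×10^8 + 1.51096×10^8)/2 = 5.25096×10^8 km.
At r₁ the circular-orbit speed is v₁ = √(μ/r₁) = 12.1488 km/s.
Transfer-orbit speed at r₁ (v² = μ(2/r − 1/a)): v_a = √[μ(2/r₁ − 1/a_t)] = 6.51688 km/s.
First burn Δv₁ = |v_a − v₁| = 5.6319 km/s.
At r₂, v₂ = √(μ/r₂) = 29.63528 km/s.
Transfer-orbit speed at r₂: v_p = √[μ(2/r₂ − 1/a_t)] = 38.77865 km/s.
Second burn Δv₂ = |v₂ − v_p| = 9.1434 km/s.
Δv = Δv₁ + Δv₂ = 5.6319 + 9.1434 = 14.78 km/s.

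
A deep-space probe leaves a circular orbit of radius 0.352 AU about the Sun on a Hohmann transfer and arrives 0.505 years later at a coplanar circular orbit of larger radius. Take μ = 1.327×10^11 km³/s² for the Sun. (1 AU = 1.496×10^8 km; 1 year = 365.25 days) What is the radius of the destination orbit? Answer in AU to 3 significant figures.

r₂ = 1.66 AU

In km: r₁ = 0.352 × 1.496×10^8 = 5.26592×10^7 km.
Transfer time t = 0.505 years × 365.25 × 86400 s = 1.5936588×10^7 s, and t = π√(a_t³/μ).
So a_t = (μ t²/π²)^(1/3) = (1.327×10^11 × (1.5936588×10^7)² / π²)^(1/3) = 1.5059×10^8 km.
Since a_t = (r₁ + r₂)/2, r₂ = 2a_t − r₁ = 2×1.5059×10^8 − 5.26592×10^7 = 2.485208×10^8 km.
In AU: r₂ = 2.485208×10^8 / 1.496×10^8 = 1.66 AU.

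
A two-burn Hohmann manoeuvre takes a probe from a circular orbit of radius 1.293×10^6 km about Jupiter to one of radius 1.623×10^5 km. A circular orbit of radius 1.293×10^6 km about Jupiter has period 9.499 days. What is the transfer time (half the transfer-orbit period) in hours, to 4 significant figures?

From Kepler's third law T² = 4π²r³/μ at r = 1.293×10^6 km, T = 9.499 days = 9.499 × 86400 s = 8.207136×10^5 s: μ = 4π²r³/T² = 1.26699×10^8 km³/s².
Transfer-ellipse semi-major axis a_t = (r₁ + r₂)/2 = (1.293×10^6 + 1.623×10^5)/2 = 7.2765×10^5 km.
Transfer time t = π√(a_t³/μ) = π√((7.2765×10^5)³ / 1.26699×10^8) = 1.7324×10^5 s.
Converting: 1.7324×10^5 s ÷ 3600 s/hour = 48.12 hours.

t = 48.12 hours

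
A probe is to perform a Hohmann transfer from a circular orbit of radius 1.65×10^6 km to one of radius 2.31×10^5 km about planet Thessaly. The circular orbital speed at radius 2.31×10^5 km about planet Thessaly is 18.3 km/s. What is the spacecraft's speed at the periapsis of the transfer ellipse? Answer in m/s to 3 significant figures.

From the circular-orbit relation v² = μ/r at r = 2.31×10^5 km: μ = v²r = (18.3)² × 2.31×10^5 = 7.73596×10^7 km³/s².
Semi-major axis of the transfer orbit: a_t = (1.650×10^6 + 2.310×10^5)/2 = 9.405×10^5 km.
The periapsis of the transfer ellipse is at r = 2.310×10^5 km.
From the vis-viva equation, v = √[μ(2/r − 1/a_t)] = 24.24 km/s.

v = 24200 m/s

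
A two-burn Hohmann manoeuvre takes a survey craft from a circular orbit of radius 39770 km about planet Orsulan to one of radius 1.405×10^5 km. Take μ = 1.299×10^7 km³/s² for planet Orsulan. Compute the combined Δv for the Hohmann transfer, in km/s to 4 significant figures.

Δv = 7.720 km/s

Transfer-ellipse semi-major axis a_t = (r₁ + r₂)/2 = (39770 + 1.405×10^5)/2 = 90135 km.
At r₁ the circular-orbit speed is v₁ = √(μ/r₁) = 18.072856 km/s.
On the transfer ellipse at r₁, vis-viva gives v_p = √[μ(2/r₁ − 1/a_t)] = 22.564110 km/s.
First burn Δv₁ = |v_p − v₁| = 4.4913 km/s.
At r₂, v₂ = √(μ/r₂) = 9.6154 km/s.
Transfer-orbit speed at r₂: v_a = √[μ(2/r₂ − 1/a_t)] = 6.3870 km/s.
Second burn Δv₂ = |v₂ − v_a| = 3.2284 km/s.
Δv = Δv₁ + Δv₂ = 4.4913 + 3.2284 = 7.720 km/s.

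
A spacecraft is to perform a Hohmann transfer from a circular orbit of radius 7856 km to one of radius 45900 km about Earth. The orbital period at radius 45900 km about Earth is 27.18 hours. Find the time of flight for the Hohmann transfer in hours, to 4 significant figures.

From Kepler's third law T² = 4π²r³/μ at r = 45900 km, T = 27.18 hours = 27.18 × 3600 s = 97848 s: μ = 4π²r³/T² = 3.98744×10^5 km³/s².
The Hohmann ellipse has a_t = (r₁ + r₂)/2 = 26878 km.
By Kepler's third law the transfer-orbit period is T = 2π√(a_t³/μ), so t = T/2 = 21923 s.
Converting: 21923 s ÷ 3600 s/hour = 6.090 hours.

t = 6.090 hours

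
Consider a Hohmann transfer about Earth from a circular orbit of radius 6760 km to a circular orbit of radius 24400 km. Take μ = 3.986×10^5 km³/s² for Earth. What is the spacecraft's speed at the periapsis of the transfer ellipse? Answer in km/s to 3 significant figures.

Transfer-ellipse semi-major axis a_t = (r₁ + r₂)/2 = (6760 + 24400)/2 = 15580 km.
At periapsis, r = 6760 km.
Vis-viva: v = √[μ(2/r − 1/a_t)] = √[3.986×10^5 × (2/6760 − 1/15580)] = 9.610 km/s.

v = 9.61 km/s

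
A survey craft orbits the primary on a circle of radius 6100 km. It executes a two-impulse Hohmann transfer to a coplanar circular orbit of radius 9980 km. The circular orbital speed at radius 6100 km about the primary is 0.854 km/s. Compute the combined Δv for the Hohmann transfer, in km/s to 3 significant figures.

Δv = 0.184 km/s

From the circular-orbit relation v² = μ/r at r = 6100 km: μ = v²r = (0.854)² × 6100 = 4448.83 km³/s².
Transfer-ellipse semi-major axis a_t = (r₁ + r₂)/2 = (6100 + 9980)/2 = 8040 km.
Circular speed at r₁: v₁ = √(μ/r₁) = √(4448.83/6100) = 0.85400 km/s.
On the transfer ellipse at r₁, vis-viva gives v_p = √[μ(2/r₁ − 1/a_t)] = 0.95147 km/s.
First burn Δv₁ = |v_p − v₁| = 0.09747 km/s.
Circular speed at r₂: v₂ = √(μ/r₂) = 0.6677 km/s.
Transfer-orbit speed at r₂: v_a = √[μ(2/r₂ − 1/a_t)] = 0.5816 km/s.
Second burn Δv₂ = |v₂ − v_a| = 0.08610 km/s.
Total Δv = Δv₁ + Δv₂ = 0.1836 km/s.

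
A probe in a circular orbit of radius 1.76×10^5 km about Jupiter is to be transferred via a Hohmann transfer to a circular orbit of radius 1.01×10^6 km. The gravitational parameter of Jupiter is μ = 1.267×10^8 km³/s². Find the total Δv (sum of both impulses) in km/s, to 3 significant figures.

Transfer-ellipse semi-major axis a_t = (r₁ + r₂)/2 = (1.760×10^5 + 1.010×10^6)/2 = 5.930×10^5 km.
At r₁ the circular-orbit speed is v₁ = √(μ/r₁) = 26.831 km/s.
On the transfer ellipse at r₁, vis-viva gives v_p = √[μ(2/r₁ − 1/a_t)] = 35.016 km/s.
First burn Δv₁ = |v_p − v₁| = 8.185 km/s.
Circular speed at r₂: v₂ = √(μ/r₂) = 11.20 km/s.
Transfer-orbit speed at r₂: v_a = √[μ(2/r₂ − 1/a_t)] = 6.102 km/s.
Second burn Δv₂ = |v₂ − v_a| = 5.098 km/s.
Total Δv = Δv₁ + Δv₂ = 13.28 km/s.

Δv = 13.3 km/s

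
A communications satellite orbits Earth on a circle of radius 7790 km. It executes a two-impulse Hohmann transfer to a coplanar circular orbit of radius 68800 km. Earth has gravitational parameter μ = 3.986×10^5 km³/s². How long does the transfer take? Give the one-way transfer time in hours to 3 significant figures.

Transfer-ellipse semi-major axis a_t = (r₁ + r₂)/2 = (7790 + 68800)/2 = 38295 km.
By Kepler's third law the transfer-orbit period is T = 2π√(a_t³/μ), so t = T/2 = 37290 s.
Converting: 37290 s ÷ 3600 s/hour = 10.4 hours.

t = 10.4 hours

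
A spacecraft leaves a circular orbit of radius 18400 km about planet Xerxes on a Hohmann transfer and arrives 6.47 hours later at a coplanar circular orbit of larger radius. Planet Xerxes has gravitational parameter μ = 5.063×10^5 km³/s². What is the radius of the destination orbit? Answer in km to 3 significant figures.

r₂ = 42200 km

Transfer time t = 6.47 hours = 23292 s, and t = π√(a_t³/μ).
So a_t = (μ t²/π²)^(1/3) = (5.063×10^5 × (23292)² / π²)^(1/3) = 30305 km.
Since a_t = (r₁ + r₂)/2, r₂ = 2a_t − r₁ = 2×30305 − 18400 = 42210 km.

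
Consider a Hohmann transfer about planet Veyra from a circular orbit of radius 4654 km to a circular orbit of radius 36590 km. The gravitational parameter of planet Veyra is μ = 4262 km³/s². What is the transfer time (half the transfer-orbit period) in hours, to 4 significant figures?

The Hohmann ellipse has a_t = (r₁ + r₂)/2 = 20622 km.
By Kepler's third law the transfer-orbit period is T = 2π√(a_t³/μ), so t = T/2 = 1.4251×10^5 s.
Converting: 1.4251×10^5 s ÷ 3600 s/hour = 39.59 hours.

t = 39.59 hours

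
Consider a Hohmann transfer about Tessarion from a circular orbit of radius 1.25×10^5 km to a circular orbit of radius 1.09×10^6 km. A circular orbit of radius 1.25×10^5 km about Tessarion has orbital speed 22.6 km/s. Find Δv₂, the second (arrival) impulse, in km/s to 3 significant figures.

From the circular-orbit relation v² = μ/r at r = 1.25×10^5 km: μ = v²r = (22.6)² × 1.25×10^5 = 6.38450×10^7 km³/s².
Semi-major axis of the transfer orbit: a_t = (1.250×10^5 + 1.090×10^6)/2 = 6.075×10^5 km.
Circular speed at r = 1.090×10^6 km: v_c = √(μ/r) = 7.6533 km/s.
Transfer-orbit speed at the same r (vis-viva, a = a_t): v_t = √[μ(2/r − 1/a_t)] = 3.4716 km/s.
Δv₂ = |v_t − v_c| = |3.4716 − 7.6533| = 4.182 km/s.

Δv₂ = 4.18 km/s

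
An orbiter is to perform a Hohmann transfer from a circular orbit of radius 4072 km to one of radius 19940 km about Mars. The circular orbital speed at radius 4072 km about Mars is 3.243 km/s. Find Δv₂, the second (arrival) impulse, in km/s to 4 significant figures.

Δv₂ = 0.6120 km/s

From the circular-orbit relation v² = μ/r at r = 4072 km: μ = v²r = (3.243)² × 4072 = 42825.4 km³/s².
Transfer-ellipse semi-major axis a_t = (r₁ + r₂)/2 = (4072 + 19940)/2 = 12006 km.
Circular speed at r = 19940 km: v_c = √(μ/r) = 1.4655 km/s.
Vis-viva on the transfer ellipse at r = 19940 km gives v_t = √[μ(2/r − 1/a_t)] = 0.85348 km/s.
Δv₂ = |v_t − v_c| = |0.85348 − 1.4655| = 0.6120 km/s.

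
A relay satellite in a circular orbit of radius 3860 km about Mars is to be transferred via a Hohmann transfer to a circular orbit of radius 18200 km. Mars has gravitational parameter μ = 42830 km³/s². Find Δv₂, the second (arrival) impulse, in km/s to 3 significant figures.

Δv₂ = 0.627 km/s

Semi-major axis of the transfer orbit: a_t = (3860 + 18200)/2 = 11030 km.
Circular speed at r = 18200 km: v_c = √(μ/r) = 1.53405 km/s.
Vis-viva on the transfer ellipse at r = 18200 km gives v_t = √[μ(2/r − 1/a_t)] = 0.907495 km/s.
Δv₂ = |v_t − v_c| = |0.907495 − 1.53405| = 0.6266 km/s.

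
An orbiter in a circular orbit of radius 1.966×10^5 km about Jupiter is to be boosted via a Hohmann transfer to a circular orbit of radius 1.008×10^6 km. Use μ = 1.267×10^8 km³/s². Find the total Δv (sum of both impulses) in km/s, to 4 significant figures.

The Hohmann ellipse has a_t = (r₁ + r₂)/2 = 6.023×10^5 km.
Circular speed at r₁: v₁ = √(μ/r₁) = √(1.267×10^8/1.966×10^5) = 25.386 km/s.
On the transfer ellipse at r₁, v² = μ(2/r − 1/a) gives v_p = √[μ(2/r₁ − 1/a_t)] = 32.841 km/s.
First burn Δv₁ = |v_p − v₁| = 7.455 km/s.
At r₂, v₂ = √(μ/r₂) = 11.211 km/s.
Transfer-orbit speed at r₂: v_a = √[μ(2/r₂ − 1/a_t)] = 6.4054 km/s.
Second burn Δv₂ = |v₂ − v_a| = 4.806 km/s.
Total Δv = Δv₁ + Δv₂ = 12.26 km/s.

Δv = 12.26 km/s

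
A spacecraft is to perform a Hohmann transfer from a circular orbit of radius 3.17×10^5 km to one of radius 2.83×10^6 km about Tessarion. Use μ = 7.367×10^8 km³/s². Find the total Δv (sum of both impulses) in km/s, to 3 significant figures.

Δv = 25.3 km/s

The Hohmann ellipse has a_t = (r₁ + r₂)/2 = 1.5735×10^6 km.
At r₁ the circular-orbit speed is v₁ = √(μ/r₁) = 48.208 km/s.
On the transfer ellipse at r₁, v² = μ(2/r − 1/a) gives v_p = √[μ(2/r₁ − 1/a_t)] = 64.651 km/s.
First burn Δv₁ = |v_p − v₁| = 16.443 km/s.
Circular speed at r₂: v₂ = √(μ/r₂) = 16.13437 km/s.
Transfer-orbit speed at r₂: v_a = √[μ(2/r₂ − 1/a_t)] = 7.241831 km/s.
Second burn Δv₂ = |v₂ − v_a| = 8.8925 km/s.
Total Δv = Δv₁ + Δv₂ = 25.34 km/s.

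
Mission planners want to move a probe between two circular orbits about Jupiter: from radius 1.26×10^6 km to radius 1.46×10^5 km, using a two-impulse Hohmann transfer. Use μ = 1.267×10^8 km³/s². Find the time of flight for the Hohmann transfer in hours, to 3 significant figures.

t = 45.7 hours

The Hohmann ellipse has a_t = (r₁ + r₂)/2 = 7.030×10^5 km.
By Kepler's third law the transfer-orbit period is T = 2π√(a_t³/μ), so t = T/2 = 1.645×10^5 s.
Converting: 1.645×10^5 s ÷ 3600 s/hour = 45.7 hours.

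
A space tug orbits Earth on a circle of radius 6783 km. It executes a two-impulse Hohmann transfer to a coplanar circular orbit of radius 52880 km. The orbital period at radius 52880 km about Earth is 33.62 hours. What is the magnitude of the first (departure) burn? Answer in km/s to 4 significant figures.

From Kepler's third law T² = 4π²r³/μ at r = 52880 km, T = 33.62 hours = 33.62 × 3600 s = 1.21032×10^5 s: μ = 4π²r³/T² = 3.98505×10^5 km³/s².
The Hohmann ellipse has a_t = (r₁ + r₂)/2 = 29831.5 km.
Circular speed at r = 6783 km: v_c = √(μ/r) = 7.6649 km/s.
Vis-viva on the transfer ellipse at r = 6783 km gives v_t = √[μ(2/r − 1/a_t)] = 10.205 km/s.
Δv₁ = |v_t − v_c| = |10.205 − 7.6649| = 2.540 km/s.

Δv₁ = 2.540 km/s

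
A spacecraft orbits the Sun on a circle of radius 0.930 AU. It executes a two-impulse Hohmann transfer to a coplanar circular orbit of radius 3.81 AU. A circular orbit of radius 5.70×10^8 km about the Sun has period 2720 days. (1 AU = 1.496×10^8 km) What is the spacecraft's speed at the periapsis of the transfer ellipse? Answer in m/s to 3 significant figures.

v = 39100 m/s

From Kepler's third law T² = 4π²r³/μ at r = 5.70×10^8 km, T = 2720 days = 2720 × 86400 s = 2.35008×10^8 s: μ = 4π²r³/T² = 1.32379×10^11 km³/s².
In km: r₁ = 0.930 × 1.496×10^8 = 1.39128×10^8 km; r₂ = 3.81 × 1.496×10^8 = 5.69976×10^8 km.
Semi-major axis of the transfer orbit: a_t = (1.39128×10^8 + 5.69976×10^8)/2 = 3.54552×10^8 km.
The periapsis of the transfer ellipse is at r = 1.39128×10^8 km.
Applying v² = μ(2/r − 1/a_t): v = 39.11 km/s.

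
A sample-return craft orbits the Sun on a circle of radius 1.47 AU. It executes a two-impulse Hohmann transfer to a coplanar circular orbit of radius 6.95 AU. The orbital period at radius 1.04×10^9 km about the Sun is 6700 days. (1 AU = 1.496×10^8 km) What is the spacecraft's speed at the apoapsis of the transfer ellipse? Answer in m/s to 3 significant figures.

From Kepler's third law T² = 4π²r³/μ at r = 1.04×10^9 km, T = 6700 days = 6700 × 86400 s = 5.7888×10^8 s: μ = 4π²r³/T² = 1.32520×10^11 km³/s².
In km: r₁ = 1.47 × 1.496×10^8 = 2.19912×10^8 km; r₂ = 6.95 × 1.496×10^8 = 1.03972×10^9 km.
Transfer-ellipse semi-major axis a_t = (r₁ + r₂)/2 = (2.19912×10^8 + 1.03972×10^9)/2 = 6.29816×10^8 km.
The apoapsis of the transfer ellipse is at r = 1.03972×10^9 km.
Applying v² = μ(2/r − 1/a_t): v = 6.671 km/s.

v = 6670 m/s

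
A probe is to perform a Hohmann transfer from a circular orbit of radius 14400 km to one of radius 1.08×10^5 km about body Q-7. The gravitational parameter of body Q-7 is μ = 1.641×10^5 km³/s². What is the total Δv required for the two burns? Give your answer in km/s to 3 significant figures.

Δv = 1.74 km/s

Semi-major axis of the transfer orbit: a_t = (14400 + 1.080×10^5)/2 = 61200 km.
At r₁ the circular-orbit speed is v₁ = √(μ/r₁) = 3.3758 km/s.
Transfer-orbit speed at r₁ (vis-viva): v_p = √[μ(2/r₁ − 1/a_t)] = 4.4845 km/s.
First burn Δv₁ = |v_p − v₁| = 1.1087 km/s.
At r₂, v₂ = √(μ/r₂) = 1.23266 km/s.
Transfer-orbit speed at r₂: v_a = √[μ(2/r₂ − 1/a_t)] = 0.597927 km/s.
Second burn Δv₂ = |v₂ − v_a| = 0.63473 km/s.
Total Δv = Δv₁ + Δv₂ = 1.743 km/s.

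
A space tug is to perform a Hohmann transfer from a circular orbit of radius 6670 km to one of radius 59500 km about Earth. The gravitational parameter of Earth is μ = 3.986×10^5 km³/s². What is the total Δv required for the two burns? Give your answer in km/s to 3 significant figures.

Δv = 4.06 km/s

The Hohmann ellipse has a_t = (r₁ + r₂)/2 = 33085 km.
At r₁ the circular-orbit speed is v₁ = √(μ/r₁) = 7.73047 km/s.
Transfer-orbit speed at r₁ (vis-viva): v_p = √[μ(2/r₁ − 1/a_t)] = 10.3669 km/s.
First burn Δv₁ = |v_p − v₁| = 2.63643 km/s.
Circular speed at r₂: v₂ = √(μ/r₂) = 2.588273 km/s.
Transfer-orbit speed at r₂: v_a = √[μ(2/r₂ − 1/a_t)] = 1.162137 km/s.
Second burn Δv₂ = |v₂ − v_a| = 1.42614 km/s.
Δv = Δv₁ + Δv₂ = 2.63643 + 1.42614 = 4.063 km/s.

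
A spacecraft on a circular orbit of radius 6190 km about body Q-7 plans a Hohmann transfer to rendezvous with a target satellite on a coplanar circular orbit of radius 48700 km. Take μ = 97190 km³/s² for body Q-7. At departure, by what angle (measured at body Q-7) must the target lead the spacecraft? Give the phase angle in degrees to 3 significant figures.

Transfer-ellipse semi-major axis a_t = (r₁ + r₂)/2 = (6190 + 48700)/2 = 27445 km.
The half-period of the transfer ellipse is t = π√(a_t³/μ) = 45820 s.
Target angular speed ω₂ = √(μ/r₂³) = 2.901×10^-5 rad/s.
Angle swept by the target during transfer: ω₂·t = 1.329 rad = 76.15°.
Arrival is 180° from departure on the ellipse, so φ = 180° − 76.15° = 104°.

φ = 104°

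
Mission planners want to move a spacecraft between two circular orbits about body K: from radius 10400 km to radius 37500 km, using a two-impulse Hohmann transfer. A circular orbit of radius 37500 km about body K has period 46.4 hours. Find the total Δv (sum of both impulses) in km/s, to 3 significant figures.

Δv = 1.15 km/s

From Kepler's third law T² = 4π²r³/μ at r = 37500 km, T = 46.4 hours = 46.4 × 3600 s = 1.6704×10^5 s: μ = 4π²r³/T² = 74612.7 km³/s².
Semi-major axis of the transfer orbit: a_t = (10400 + 37500)/2 = 23950 km.
At r₁ the circular-orbit speed is v₁ = √(μ/r₁) = 2.6785 km/s.
On the transfer ellipse at r₁, vis-viva gives v_p = √[μ(2/r₁ − 1/a_t)] = 3.3516 km/s.
First burn Δv₁ = |v_p − v₁| = 0.6731 km/s.
Circular speed at r₂: v₂ = √(μ/r₂) = 1.41056 km/s.
Transfer-orbit speed at r₂: v_a = √[μ(2/r₂ − 1/a_t)] = 0.929511 km/s.
Second burn Δv₂ = |v₂ − v_a| = 0.4810 km/s.
Δv = Δv₁ + Δv₂ = 0.6731 + 0.4810 = 1.154 km/s.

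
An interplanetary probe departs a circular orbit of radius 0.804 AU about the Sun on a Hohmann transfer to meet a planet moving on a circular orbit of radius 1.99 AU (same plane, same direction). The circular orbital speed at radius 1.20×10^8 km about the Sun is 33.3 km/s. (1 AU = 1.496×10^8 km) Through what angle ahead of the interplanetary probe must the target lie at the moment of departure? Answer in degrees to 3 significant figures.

φ = 74.1°

From the circular-orbit relation v² = μ/r at r = 1.20×10^8 km: μ = v²r = (33.3)² × 1.20×10^8 = 1.33067×10^11 km³/s².
In km: r₁ = 0.804 × 1.496×10^8 = 1.202784×10^8 km; r₂ = 1.99 × 1.496×10^8 = 2.97704×10^8 km.
Semi-major axis of the transfer orbit: a_t = (1.202784×10^8 + 2.97704×10^8)/2 = 2.089912×10^8 km.
The half-period of the transfer ellipse is t = π√(a_t³/μ) = 2.602×10^7 s.
Target angular speed ω₂ = √(μ/r₂³) = 7.102×10^-8 rad/s.
Angle swept by the target during transfer: ω₂·t = 1.848 rad = 105.9°.
Arrival is 180° from departure on the ellipse, so φ = 180° − 105.9° = 74.1°.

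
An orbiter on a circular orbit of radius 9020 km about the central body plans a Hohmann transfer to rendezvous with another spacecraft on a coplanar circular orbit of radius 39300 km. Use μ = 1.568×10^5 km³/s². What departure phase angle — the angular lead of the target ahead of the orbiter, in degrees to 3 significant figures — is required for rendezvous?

φ = 93.2°

Semi-major axis of the transfer orbit: a_t = (9020 + 39300)/2 = 24160 km.
The half-period of the transfer ellipse is t = π√(a_t³/μ) = 29794 s.
Target angular speed ω₂ = √(μ/r₂³) = 5.0826×10^-5 rad/s.
Angle swept by the target during transfer: ω₂·t = 1.5143 rad = 86.76°.
The orbiter traverses 180° on the transfer ellipse, so the target must lead by 180° − 86.76° = 93.2°.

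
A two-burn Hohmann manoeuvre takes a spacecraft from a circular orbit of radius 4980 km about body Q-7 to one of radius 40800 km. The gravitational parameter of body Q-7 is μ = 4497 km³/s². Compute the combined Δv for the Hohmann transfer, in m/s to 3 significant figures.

Δv = 496 m/s

The Hohmann ellipse has a_t = (r₁ + r₂)/2 = 22890 km.
Circular speed at r₁: v₁ = √(μ/r₁) = √(4497/4980) = 0.950269 km/s.
Transfer-orbit speed at r₁ (v² = μ(2/r − 1/a)): v_p = √[μ(2/r₁ − 1/a_t)] = 1.26869 km/s.
First burn Δv₁ = |v_p − v₁| = 0.31842 km/s.
At r₂, v₂ = √(μ/r₂) = 0.33199 km/s.
Transfer-orbit speed at r₂: v_a = √[μ(2/r₂ − 1/a_t)] = 0.15485 km/s.
Second burn Δv₂ = |v₂ − v_a| = 0.17714 km/s.
Δv = Δv₁ + Δv₂ = 0.31842 + 0.17714 = 0.4956 km/s.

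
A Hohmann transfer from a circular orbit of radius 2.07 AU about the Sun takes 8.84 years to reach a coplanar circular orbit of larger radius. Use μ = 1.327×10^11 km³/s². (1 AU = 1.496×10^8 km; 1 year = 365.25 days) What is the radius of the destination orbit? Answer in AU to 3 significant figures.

r₂ = 11.5 AU

In km: r₁ = 2.07 × 1.496×10^8 = 3.09672×10^8 km.
Transfer time t = 8.84 years × 365.25 × 86400 s = 2.78969184×10^8 s, and t = π√(a_t³/μ).
So a_t = (μ t²/π²)^(1/3) = (1.327×10^11 × (2.78969184×10^8)² / π²)^(1/3) = 1.0152×10^9 km.
Since a_t = (r₁ + r₂)/2, r₂ = 2a_t − r₁ = 2×1.0152×10^9 − 3.09672×10^8 = 1.720728×10^9 km.
In AU: r₂ = 1.720728×10^9 / 1.496×10^8 = 11.5 AU.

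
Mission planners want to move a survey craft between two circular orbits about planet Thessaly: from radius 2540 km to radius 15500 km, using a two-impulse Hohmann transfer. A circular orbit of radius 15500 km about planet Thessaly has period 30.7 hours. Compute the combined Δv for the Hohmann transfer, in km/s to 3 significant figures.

From Kepler's third law T² = 4π²r³/μ at r = 15500 km, T = 30.7 hours = 30.7 × 3600 s = 1.1052×10^5 s: μ = 4π²r³/T² = 12035.7 km³/s².
Transfer-ellipse semi-major axis a_t = (r₁ + r₂)/2 = (2540 + 15500)/2 = 9020 km.
At r₁ the circular-orbit speed is v₁ = √(μ/r₁) = 2.1768 km/s.
Transfer-orbit speed at r₁ (vis-viva): v_p = √[μ(2/r₁ − 1/a_t)] = 2.8535 km/s.
First burn Δv₁ = |v_p − v₁| = 0.6767 km/s.
Circular speed at r₂: v₂ = √(μ/r₂) = 0.8812 km/s.
Transfer-orbit speed at r₂: v_a = √[μ(2/r₂ − 1/a_t)] = 0.4676 km/s.
Second burn Δv₂ = |v₂ − v_a| = 0.4136 km/s.
Total Δv = Δv₁ + Δv₂ = 1.090 km/s.

Δv = 1.09 km/s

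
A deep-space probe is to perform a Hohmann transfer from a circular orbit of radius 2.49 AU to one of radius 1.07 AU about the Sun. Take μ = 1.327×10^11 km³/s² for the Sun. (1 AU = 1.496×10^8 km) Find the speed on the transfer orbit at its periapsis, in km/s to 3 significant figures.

In km: r₁ = 2.49 × 1.496×10^8 = 3.72504×10^8 km; r₂ = 1.07 × 1.496×10^8 = 1.60072×10^8 km.
Semi-major axis of the transfer orbit: a_t = (3.72504×10^8 + 1.60072×10^8)/2 = 2.66288×10^8 km.
The periapsis of the transfer ellipse is at r = 1.60072×10^8 km.
From the vis-viva equation, v = √[μ(2/r − 1/a_t)] = 34.05 km/s.

v = 34.1 km/s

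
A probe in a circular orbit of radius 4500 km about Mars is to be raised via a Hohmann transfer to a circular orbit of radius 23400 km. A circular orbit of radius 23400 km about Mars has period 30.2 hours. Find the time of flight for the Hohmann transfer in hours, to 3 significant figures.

From Kepler's third law T² = 4π²r³/μ at r = 23400 km, T = 30.2 hours = 30.2 × 3600 s = 1.0872×10^5 s: μ = 4π²r³/T² = 42794.5 km³/s².
Semi-major axis of the transfer orbit: a_t = (4500 + 23400)/2 = 13950 km.
Transfer time t = π√(a_t³/μ) = π√((13950)³ / 42794.5) = 25020 s.
Converting: 25020 s ÷ 3600 s/hour = 6.95 hours.

t = 6.95 hours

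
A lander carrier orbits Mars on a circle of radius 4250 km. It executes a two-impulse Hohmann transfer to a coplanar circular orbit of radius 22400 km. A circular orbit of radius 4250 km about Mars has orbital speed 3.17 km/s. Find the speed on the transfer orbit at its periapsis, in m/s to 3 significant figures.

From the circular-orbit relation v² = μ/r at r = 4250 km: μ = v²r = (3.17)² × 4250 = 42707.8 km³/s².
Semi-major axis of the transfer orbit: a_t = (4250 + 22400)/2 = 13325 km.
At periapsis, r = 4250 km.
From the vis-viva equation, v = √[μ(2/r − 1/a_t)] = 4.110 km/s.

v = 4110 m/s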